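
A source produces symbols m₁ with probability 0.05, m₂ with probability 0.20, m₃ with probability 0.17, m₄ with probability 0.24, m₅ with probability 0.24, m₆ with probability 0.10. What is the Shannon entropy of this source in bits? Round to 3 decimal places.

2.436 bits

H = −Σ pᵢ log₂ pᵢ.
−0.05·log₂(0.05) = 0.2161
−0.20·log₂(0.20) = 0.4644
−0.17·log₂(0.17) = 0.4346
−0.24·log₂(0.24) = 0.4941
−0.24·log₂(0.24) = 0.4941
−0.10·log₂(0.10) = 0.3322
Sum ≈ 2.4355 → 2.436 bits.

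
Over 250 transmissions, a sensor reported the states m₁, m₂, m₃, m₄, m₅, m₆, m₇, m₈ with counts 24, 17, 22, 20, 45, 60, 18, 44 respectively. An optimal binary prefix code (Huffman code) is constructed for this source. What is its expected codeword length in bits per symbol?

2.888 bits/symbol

Probabilities are the counts divided by 250.
Repeatedly combine the two least-probable nodes; the expected code length is the sum of the merged weights.
merge 17/250 + 9/125 → 7/50
merge 2/25 + 11/125 → 21/125
merge 12/125 + 7/50 → 59/250
merge 21/125 + 22/125 → 43/125
merge 9/50 + 59/250 → 52/125
merge 6/25 + 43/125 → 73/125
merge 52/125 + 73/125 → 1
L = 7/50 + 21/125 + 59/250 + 43/125 + 52/125 + 73/125 + 1 = 361/125 = 2.888 bits/symbol.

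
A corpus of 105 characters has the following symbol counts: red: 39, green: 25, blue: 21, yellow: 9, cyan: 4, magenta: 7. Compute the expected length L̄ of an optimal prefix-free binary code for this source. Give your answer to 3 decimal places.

Probabilities are the counts divided by 105.
Repeatedly combine the two least-probable nodes; the expected code length is the sum of the merged weights.
merge 4/105 + 1/15 → 11/105
merge 3/35 + 11/105 → 4/21
merge 4/21 + 1/5 → 41/105
merge 5/21 + 13/35 → 64/105
merge 41/105 + 64/105 → 1
L = 11/105 + 4/21 + 41/105 + 64/105 + 1 = 241/105 ≈ 2.295 bits/symbol.

2.295 bits/symbol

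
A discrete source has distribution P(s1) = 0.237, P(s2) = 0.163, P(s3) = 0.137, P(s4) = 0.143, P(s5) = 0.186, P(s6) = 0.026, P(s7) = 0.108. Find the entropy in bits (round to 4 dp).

H = −Σ pᵢ log₂ pᵢ.
−0.237·log₂(0.237) = 0.4923
−0.163·log₂(0.163) = 0.4266
−0.137·log₂(0.137) = 0.3929
−0.143·log₂(0.143) = 0.4012
−0.186·log₂(0.186) = 0.4514
−0.026·log₂(0.026) = 0.1369
−0.108·log₂(0.108) = 0.3468
Sum ≈ 2.6480 → 2.6480 bits.

2.6480 bits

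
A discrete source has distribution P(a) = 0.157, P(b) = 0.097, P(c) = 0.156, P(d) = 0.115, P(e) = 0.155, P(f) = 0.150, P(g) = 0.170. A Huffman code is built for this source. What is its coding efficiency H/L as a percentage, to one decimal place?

98.4%

Entropy H = −Σ p log₂ p ≈ 2.7849 bits.
Huffman merges: 97/1000+23/200→53/250; 3/20+31/200→61/200; 39/250+157/1000→313/1000; 17/100+53/250→191/500; 61/200+313/1000→309/500; 191/500+309/500→1. L = 283/100 ≈ 2.8300.
Efficiency = H/L = 2.7849/2.8300 = 98.4%.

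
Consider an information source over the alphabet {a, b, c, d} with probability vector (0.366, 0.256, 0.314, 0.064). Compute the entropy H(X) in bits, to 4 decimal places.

1.8125 bits

H = −Σ pᵢ log₂ pᵢ.
−0.366·log₂(0.366) = 0.5307
−0.256·log₂(0.256) = 0.5032
−0.314·log₂(0.314) = 0.5247
−0.064·log₂(0.064) = 0.2538
Sum ≈ 1.8125 → 1.8125 bits.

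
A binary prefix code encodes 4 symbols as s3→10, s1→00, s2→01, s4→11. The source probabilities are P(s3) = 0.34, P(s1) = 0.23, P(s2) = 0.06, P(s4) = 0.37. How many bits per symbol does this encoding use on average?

L̄ = Σ pᵢ·ℓᵢ = 0.34·2 + 0.23·2 + 0.06·2 + 0.37·2 = 2 bits/symbol.

2 bits/symbol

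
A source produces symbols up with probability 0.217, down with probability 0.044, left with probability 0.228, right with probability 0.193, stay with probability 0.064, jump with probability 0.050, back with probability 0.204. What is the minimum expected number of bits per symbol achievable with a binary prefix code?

2.603 bits/symbol

Repeatedly combine the two least-probable nodes; the expected code length is the sum of the merged weights.
merge 11/250 + 1/20 → 47/500
merge 8/125 + 47/500 → 79/500
merge 79/500 + 193/1000 → 351/1000
merge 51/250 + 217/1000 → 421/1000
merge 57/250 + 351/1000 → 579/1000
merge 421/1000 + 579/1000 → 1
L = 47/500 + 79/500 + 351/1000 + 421/1000 + 579/1000 + 1 = 2603/1000 = 2.603 bits/symbol.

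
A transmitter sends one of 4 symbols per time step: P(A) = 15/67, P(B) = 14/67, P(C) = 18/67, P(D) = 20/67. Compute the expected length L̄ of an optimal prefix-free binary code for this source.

2 bits/symbol

Repeatedly combine the two least-probable nodes; the expected code length is the sum of the merged weights.
merge 14/67 + 15/67 → 29/67
merge 18/67 + 20/67 → 38/67
merge 29/67 + 38/67 → 1
L = 29/67 + 38/67 + 1 = 2 bits/symbol.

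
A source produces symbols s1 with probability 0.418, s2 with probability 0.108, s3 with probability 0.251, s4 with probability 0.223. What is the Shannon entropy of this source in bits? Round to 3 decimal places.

H = −Σ pᵢ log₂ pᵢ.
−0.418·log₂(0.418) = 0.5260
−0.108·log₂(0.108) = 0.3468
−0.251·log₂(0.251) = 0.5006
−0.223·log₂(0.223) = 0.4828
Sum ≈ 1.8561 → 1.856 bits.

1.856 bits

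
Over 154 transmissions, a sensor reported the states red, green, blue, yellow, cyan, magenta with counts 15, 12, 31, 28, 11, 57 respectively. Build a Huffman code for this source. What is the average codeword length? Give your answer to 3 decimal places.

Probabilities are the counts divided by 154.
Repeatedly combine the two least-probable nodes; the expected code length is the sum of the merged weights.
merge 1/14 + 6/77 → 23/154
merge 15/154 + 23/154 → 19/77
merge 2/11 + 31/154 → 59/154
merge 19/77 + 57/154 → 95/154
merge 59/154 + 95/154 → 1
L = 23/154 + 19/77 + 59/154 + 95/154 + 1 = 369/154 ≈ 2.396 bits/symbol.

2.396 bits/symbol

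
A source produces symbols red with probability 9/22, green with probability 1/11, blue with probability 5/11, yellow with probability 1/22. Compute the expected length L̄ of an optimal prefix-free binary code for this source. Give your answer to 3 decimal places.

1.682 bits/symbol

Repeatedly combine the two least-probable nodes; the expected code length is the sum of the merged weights.
merge 1/22 + 1/11 → 3/22
merge 3/22 + 9/22 → 6/11
merge 5/11 + 6/11 → 1
L = 3/22 + 6/11 + 1 = 37/22 ≈ 1.682 bits/symbol.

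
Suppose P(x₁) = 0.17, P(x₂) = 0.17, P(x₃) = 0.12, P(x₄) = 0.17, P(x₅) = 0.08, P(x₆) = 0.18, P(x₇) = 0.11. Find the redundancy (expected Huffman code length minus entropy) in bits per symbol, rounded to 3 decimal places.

0.062 bits

Entropy H = −Σ p log₂ p ≈ 2.7579 bits.
Huffman merges: 2/25+11/100→19/100; 3/25+17/100→29/100; 17/100+17/100→17/50; 9/50+19/100→37/100; 29/100+17/50→63/100; 37/100+63/100→1. L = 141/50 ≈ 2.8200.
L − H = 2.8200 − 2.7579 = 0.062 bits.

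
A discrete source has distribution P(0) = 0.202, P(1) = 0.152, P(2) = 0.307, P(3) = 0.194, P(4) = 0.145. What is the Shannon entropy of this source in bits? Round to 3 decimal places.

2.265 bits

H = −Σ pᵢ log₂ pᵢ.
−0.202·log₂(0.202) = 0.4661
−0.152·log₂(0.152) = 0.4131
−0.307·log₂(0.307) = 0.5230
−0.194·log₂(0.194) = 0.4590
−0.145·log₂(0.145) = 0.4040
Sum ≈ 2.2652 → 2.265 bits.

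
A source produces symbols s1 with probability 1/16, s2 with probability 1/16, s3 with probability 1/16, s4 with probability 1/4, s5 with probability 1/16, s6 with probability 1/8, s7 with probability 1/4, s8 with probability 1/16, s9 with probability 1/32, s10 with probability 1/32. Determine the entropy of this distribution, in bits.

2.9375 bits

Each probability is a power of 1/2, so log₂(1/p) is an integer.
H = Σ p·log₂(1/p) = 1/16·4 + 1/16·4 + 1/16·4 + 1/4·2 + 1/16·4 + 1/8·3 + 1/4·2 + 1/16·4 + 1/32·5 + 1/32·5 = 2.9375 bits.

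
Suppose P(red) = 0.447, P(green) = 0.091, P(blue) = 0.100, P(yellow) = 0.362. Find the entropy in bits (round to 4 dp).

1.6968 bits

H = −Σ pᵢ log₂ pᵢ.
−0.447·log₂(0.447) = 0.5193
−0.091·log₂(0.091) = 0.3147
−0.100·log₂(0.100) = 0.3322
−0.362·log₂(0.362) = 0.5307
Sum ≈ 1.6968 → 1.6968 bits.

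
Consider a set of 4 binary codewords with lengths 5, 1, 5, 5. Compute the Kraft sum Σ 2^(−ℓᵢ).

0.59375

With common denominator 2^5 = 32: Σ 2^(−ℓᵢ) = 1/32 + 16/32 + 1/32 + 1/32 = 19/32 = 0.59375.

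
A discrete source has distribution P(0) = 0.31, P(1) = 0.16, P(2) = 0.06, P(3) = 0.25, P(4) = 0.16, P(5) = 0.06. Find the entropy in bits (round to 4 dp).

H = −Σ pᵢ log₂ pᵢ.
−0.31·log₂(0.31) = 0.5238
−0.16·log₂(0.16) = 0.4230
−0.06·log₂(0.06) = 0.2435
−0.25·log₂(0.25) = 0.5000
−0.16·log₂(0.16) = 0.4230
−0.06·log₂(0.06) = 0.2435
Sum ≈ 2.3569 → 2.3569 bits.

2.3569 bits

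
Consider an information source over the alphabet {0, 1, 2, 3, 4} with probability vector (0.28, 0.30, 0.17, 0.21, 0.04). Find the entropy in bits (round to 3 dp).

H = −Σ pᵢ log₂ pᵢ.
−0.28·log₂(0.28) = 0.5142
−0.30·log₂(0.30) = 0.5211
−0.17·log₂(0.17) = 0.4346
−0.21·log₂(0.21) = 0.4728
−0.04·log₂(0.04) = 0.1858
Sum ≈ 2.1285 → 2.128 bits.

2.128 bits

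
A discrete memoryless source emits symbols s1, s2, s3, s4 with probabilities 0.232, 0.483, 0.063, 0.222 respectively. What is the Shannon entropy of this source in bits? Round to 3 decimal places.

H = −Σ pᵢ log₂ pᵢ.
−0.232·log₂(0.232) = 0.4890
−0.483·log₂(0.483) = 0.5071
−0.063·log₂(0.063) = 0.2513
−0.222·log₂(0.222) = 0.4820
Sum ≈ 1.7294 → 1.729 bits.

1.729 bits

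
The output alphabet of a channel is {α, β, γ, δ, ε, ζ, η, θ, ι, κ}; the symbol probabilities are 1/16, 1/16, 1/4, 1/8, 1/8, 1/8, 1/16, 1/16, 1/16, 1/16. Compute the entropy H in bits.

Each probability is a power of 1/2, so log₂(1/p) is an integer.
H = Σ p·log₂(1/p) = 1/16·4 + 1/16·4 + 1/4·2 + 1/8·3 + 1/8·3 + 1/8·3 + 1/16·4 + 1/16·4 + 1/16·4 + 1/16·4 = 3.125 bits.

3.125 bits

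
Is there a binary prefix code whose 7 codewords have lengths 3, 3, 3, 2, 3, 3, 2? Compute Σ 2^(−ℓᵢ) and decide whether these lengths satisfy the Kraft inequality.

1.125; no

With common denominator 2^3 = 8: Σ 2^(−ℓᵢ) = 1/8 + 1/8 + 1/8 + 2/8 + 1/8 + 1/8 + 2/8 = 9/8 = 1.125.
Kraft's inequality requires Σ ≤ 1; here Σ = 1.125 > 1, so no such prefix code exists.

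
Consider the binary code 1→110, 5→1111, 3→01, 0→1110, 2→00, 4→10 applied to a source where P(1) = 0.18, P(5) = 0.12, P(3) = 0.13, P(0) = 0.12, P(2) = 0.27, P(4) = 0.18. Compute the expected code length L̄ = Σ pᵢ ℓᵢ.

L̄ = Σ pᵢ·ℓᵢ = 0.18·3 + 0.12·4 + 0.13·2 + 0.12·4 + 0.27·2 + 0.18·2 = 2.66 bits/symbol.

2.66 bits/symbol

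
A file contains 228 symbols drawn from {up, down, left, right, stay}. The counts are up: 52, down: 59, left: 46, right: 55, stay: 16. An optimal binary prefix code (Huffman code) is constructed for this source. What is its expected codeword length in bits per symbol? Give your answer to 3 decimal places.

2.272 bits/symbol

Probabilities are the counts divided by 228.
Repeatedly combine the two least-probable nodes; the expected code length is the sum of the merged weights.
merge 4/57 + 23/114 → 31/114
merge 13/57 + 55/228 → 107/228
merge 59/228 + 31/114 → 121/228
merge 107/228 + 121/228 → 1
L = 31/114 + 107/228 + 121/228 + 1 = 259/114 ≈ 2.272 bits/symbol.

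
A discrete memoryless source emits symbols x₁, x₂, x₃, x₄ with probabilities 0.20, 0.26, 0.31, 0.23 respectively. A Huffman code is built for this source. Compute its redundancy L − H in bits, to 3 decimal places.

Entropy H = −Σ p log₂ p ≈ 1.9811 bits.
Huffman merges: 1/5+23/100→43/100; 13/50+31/100→57/100; 43/100+57/100→1. L = 2 ≈ 2.0000.
L − H = 2.0000 − 1.9811 = 0.019 bits.

0.019 bits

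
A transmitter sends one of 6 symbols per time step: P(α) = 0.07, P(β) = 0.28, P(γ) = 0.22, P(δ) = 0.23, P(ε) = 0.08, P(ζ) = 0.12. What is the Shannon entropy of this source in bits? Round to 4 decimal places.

2.4096 bits

H = −Σ pᵢ log₂ pᵢ.
−0.07·log₂(0.07) = 0.2686
−0.28·log₂(0.28) = 0.5142
−0.22·log₂(0.22) = 0.4806
−0.23·log₂(0.23) = 0.4877
−0.08·log₂(0.08) = 0.2915
−0.12·log₂(0.12) = 0.3671
Sum ≈ 2.4096 → 2.4096 bits.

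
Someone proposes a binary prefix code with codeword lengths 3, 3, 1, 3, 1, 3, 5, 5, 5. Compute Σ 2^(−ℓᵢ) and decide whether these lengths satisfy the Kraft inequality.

1.59375; no

With common denominator 2^5 = 32: Σ 2^(−ℓᵢ) = 4/32 + 4/32 + 16/32 + 4/32 + 16/32 + 4/32 + 1/32 + 1/32 + 1/32 = 51/32 = 1.59375.
Kraft's inequality requires Σ ≤ 1; here Σ = 1.59375 > 1, so no such prefix code exists.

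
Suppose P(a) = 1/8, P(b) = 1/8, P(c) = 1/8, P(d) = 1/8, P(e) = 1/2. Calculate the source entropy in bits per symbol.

2 bits

Each probability is a power of 1/2, so log₂(1/p) is an integer.
H = Σ p·log₂(1/p) = 1/8·3 + 1/8·3 + 1/8·3 + 1/8·3 + 1/2·1 = 2 bits.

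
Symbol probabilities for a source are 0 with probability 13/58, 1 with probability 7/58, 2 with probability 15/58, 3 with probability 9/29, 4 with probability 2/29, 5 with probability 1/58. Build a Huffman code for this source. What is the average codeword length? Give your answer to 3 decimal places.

Repeatedly combine the two least-probable nodes; the expected code length is the sum of the merged weights.
merge 1/58 + 2/29 → 5/58
merge 5/58 + 7/58 → 6/29
merge 6/29 + 13/58 → 25/58
merge 15/58 + 9/29 → 33/58
merge 25/58 + 33/58 → 1
L = 5/58 + 6/29 + 25/58 + 33/58 + 1 = 133/58 ≈ 2.293 bits/symbol.

2.293 bits/symbol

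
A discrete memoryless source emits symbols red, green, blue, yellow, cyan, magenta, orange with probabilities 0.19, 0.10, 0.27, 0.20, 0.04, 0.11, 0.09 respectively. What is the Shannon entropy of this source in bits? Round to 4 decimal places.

H = −Σ pᵢ log₂ pᵢ.
−0.19·log₂(0.19) = 0.4552
−0.10·log₂(0.10) = 0.3322
−0.27·log₂(0.27) = 0.5100
−0.20·log₂(0.20) = 0.4644
−0.04·log₂(0.04) = 0.1858
−0.11·log₂(0.11) = 0.3503
−0.09·log₂(0.09) = 0.3127
Sum ≈ 2.6105 → 2.6105 bits.

2.6105 bits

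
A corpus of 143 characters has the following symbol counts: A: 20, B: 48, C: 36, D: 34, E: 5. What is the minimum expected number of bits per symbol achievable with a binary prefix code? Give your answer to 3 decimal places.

2.175 bits/symbol

Probabilities are the counts divided by 143.
Repeatedly combine the two least-probable nodes; the expected code length is the sum of the merged weights.
merge 5/143 + 20/143 → 25/143
merge 25/143 + 34/143 → 59/143
merge 36/143 + 48/143 → 84/143
merge 59/143 + 84/143 → 1
L = 25/143 + 59/143 + 84/143 + 1 = 311/143 ≈ 2.175 bits/symbol.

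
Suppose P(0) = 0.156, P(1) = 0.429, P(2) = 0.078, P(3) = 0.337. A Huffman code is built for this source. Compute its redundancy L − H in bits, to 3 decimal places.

Entropy H = −Σ p log₂ p ≈ 1.7578 bits.
Huffman merges: 39/500+39/250→117/500; 117/500+337/1000→571/1000; 429/1000+571/1000→1. L = 361/200 ≈ 1.8050.
L − H = 1.8050 − 1.7578 = 0.047 bits.

0.047 bits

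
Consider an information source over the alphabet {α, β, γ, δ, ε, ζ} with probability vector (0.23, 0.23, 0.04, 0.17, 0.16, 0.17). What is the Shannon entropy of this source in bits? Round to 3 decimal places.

2.453 bits

H = −Σ pᵢ log₂ pᵢ.
−0.23·log₂(0.23) = 0.4877
−0.23·log₂(0.23) = 0.4877
−0.04·log₂(0.04) = 0.1858
−0.17·log₂(0.17) = 0.4346
−0.16·log₂(0.16) = 0.4230
−0.17·log₂(0.17) = 0.4346
Sum ≈ 2.4533 → 2.453 bits.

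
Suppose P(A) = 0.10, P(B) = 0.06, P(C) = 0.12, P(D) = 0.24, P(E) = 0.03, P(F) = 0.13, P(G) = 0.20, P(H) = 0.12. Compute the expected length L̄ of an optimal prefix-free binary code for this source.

Repeatedly combine the two least-probable nodes; the expected code length is the sum of the merged weights.
merge 3/100 + 3/50 → 9/100
merge 9/100 + 1/10 → 19/100
merge 3/25 + 3/25 → 6/25
merge 13/100 + 19/100 → 8/25
merge 1/5 + 6/25 → 11/25
merge 6/25 + 8/25 → 14/25
merge 11/25 + 14/25 → 1
L = 9/100 + 19/100 + 6/25 + 8/25 + 11/25 + 14/25 + 1 = 71/25 = 2.84 bits/symbol.

2.84 bits/symbol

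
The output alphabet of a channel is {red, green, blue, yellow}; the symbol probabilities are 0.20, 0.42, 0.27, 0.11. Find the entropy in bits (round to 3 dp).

H = −Σ pᵢ log₂ pᵢ.
−0.20·log₂(0.20) = 0.4644
−0.42·log₂(0.42) = 0.5256
−0.27·log₂(0.27) = 0.5100
−0.11·log₂(0.11) = 0.3503
Sum ≈ 1.8503 → 1.850 bits.

1.850 bits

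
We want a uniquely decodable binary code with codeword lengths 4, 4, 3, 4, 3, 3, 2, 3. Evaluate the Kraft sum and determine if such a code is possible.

0.9375; yes

With common denominator 2^4 = 16: Σ 2^(−ℓᵢ) = 1/16 + 1/16 + 2/16 + 1/16 + 2/16 + 2/16 + 4/16 + 2/16 = 15/16 = 0.9375.
Kraft's inequality requires Σ ≤ 1; here Σ = 0.9375 ≤ 1, so such a prefix code exists.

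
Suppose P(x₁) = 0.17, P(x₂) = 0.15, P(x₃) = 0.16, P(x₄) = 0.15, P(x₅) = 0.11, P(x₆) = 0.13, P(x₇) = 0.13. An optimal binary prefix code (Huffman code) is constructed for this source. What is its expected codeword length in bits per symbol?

Repeatedly combine the two least-probable nodes; the expected code length is the sum of the merged weights.
merge 11/100 + 13/100 → 6/25
merge 13/100 + 3/20 → 7/25
merge 3/20 + 4/25 → 31/100
merge 17/100 + 6/25 → 41/100
merge 7/25 + 31/100 → 59/100
merge 41/100 + 59/100 → 1
L = 6/25 + 7/25 + 31/100 + 41/100 + 59/100 + 1 = 283/100 = 2.83 bits/symbol.

2.83 bits/symbol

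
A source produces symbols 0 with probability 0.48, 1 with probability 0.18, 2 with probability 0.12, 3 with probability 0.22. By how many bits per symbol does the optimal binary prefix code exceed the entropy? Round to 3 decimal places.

0.019 bits

Entropy H = −Σ p log₂ p ≈ 1.8012 bits.
Huffman merges: 3/25+9/50→3/10; 11/50+3/10→13/25; 12/25+13/25→1. L = 91/50 ≈ 1.8200.
L − H = 1.8200 − 1.8012 = 0.019 bits.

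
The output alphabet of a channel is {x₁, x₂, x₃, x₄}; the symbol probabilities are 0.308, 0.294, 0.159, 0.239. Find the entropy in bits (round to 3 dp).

1.958 bits

H = −Σ pᵢ log₂ pᵢ.
−0.308·log₂(0.308) = 0.5233
−0.294·log₂(0.294) = 0.5192
−0.159·log₂(0.159) = 0.4218
−0.239·log₂(0.239) = 0.4935
Sum ≈ 1.9579 → 1.958 bits.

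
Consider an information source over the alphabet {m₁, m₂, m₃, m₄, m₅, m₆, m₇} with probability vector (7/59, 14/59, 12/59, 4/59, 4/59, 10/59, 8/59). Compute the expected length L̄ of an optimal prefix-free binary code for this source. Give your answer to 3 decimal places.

Repeatedly combine the two least-probable nodes; the expected code length is the sum of the merged weights.
merge 4/59 + 4/59 → 8/59
merge 7/59 + 8/59 → 15/59
merge 8/59 + 10/59 → 18/59
merge 12/59 + 14/59 → 26/59
merge 15/59 + 18/59 → 33/59
merge 26/59 + 33/59 → 1
L = 8/59 + 15/59 + 18/59 + 26/59 + 33/59 + 1 = 159/59 ≈ 2.695 bits/symbol.

2.695 bits/symbol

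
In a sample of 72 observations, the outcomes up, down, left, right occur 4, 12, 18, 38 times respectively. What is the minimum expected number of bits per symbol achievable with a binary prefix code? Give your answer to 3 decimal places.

Probabilities are the counts divided by 72.
Repeatedly combine the two least-probable nodes; the expected code length is the sum of the merged weights.
merge 1/18 + 1/6 → 2/9
merge 2/9 + 1/4 → 17/36
merge 17/36 + 19/36 → 1
L = 2/9 + 17/36 + 1 = 61/36 ≈ 1.694 bits/symbol.

1.694 bits/symbol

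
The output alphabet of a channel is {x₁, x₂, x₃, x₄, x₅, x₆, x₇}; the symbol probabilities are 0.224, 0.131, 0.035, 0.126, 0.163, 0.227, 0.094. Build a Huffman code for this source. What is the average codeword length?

Repeatedly combine the two least-probable nodes; the expected code length is the sum of the merged weights.
merge 7/200 + 47/500 → 129/1000
merge 63/500 + 129/1000 → 51/200
merge 131/1000 + 163/1000 → 147/500
merge 28/125 + 227/1000 → 451/1000
merge 51/200 + 147/500 → 549/1000
merge 451/1000 + 549/1000 → 1
L = 129/1000 + 51/200 + 147/500 + 451/1000 + 549/1000 + 1 = 1339/500 = 2.678 bits/symbol.

2.678 bits/symbol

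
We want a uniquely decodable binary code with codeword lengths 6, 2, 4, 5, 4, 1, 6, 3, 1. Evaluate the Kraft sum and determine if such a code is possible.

1.5625; no

With common denominator 2^6 = 64: Σ 2^(−ℓᵢ) = 1/64 + 16/64 + 4/64 + 2/64 + 4/64 + 32/64 + 1/64 + 8/64 + 32/64 = 100/64 = 1.5625.
Kraft's inequality requires Σ ≤ 1; here Σ = 1.5625 > 1, so no such prefix code exists.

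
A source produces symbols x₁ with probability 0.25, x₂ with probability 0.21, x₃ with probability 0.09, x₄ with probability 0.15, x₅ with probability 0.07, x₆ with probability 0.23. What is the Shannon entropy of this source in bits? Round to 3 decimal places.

2.452 bits

H = −Σ pᵢ log₂ pᵢ.
−0.25·log₂(0.25) = 0.5000
−0.21·log₂(0.21) = 0.4728
−0.09·log₂(0.09) = 0.3127
−0.15·log₂(0.15) = 0.4105
−0.07·log₂(0.07) = 0.2686
−0.23·log₂(0.23) = 0.4877
Sum ≈ 2.4522 → 2.452 bits.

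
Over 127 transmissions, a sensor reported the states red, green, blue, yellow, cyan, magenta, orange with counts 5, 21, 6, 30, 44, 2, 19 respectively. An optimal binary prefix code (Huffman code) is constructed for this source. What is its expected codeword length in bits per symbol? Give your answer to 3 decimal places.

2.409 bits/symbol

Probabilities are the counts divided by 127.
Repeatedly combine the two least-probable nodes; the expected code length is the sum of the merged weights.
merge 2/127 + 5/127 → 7/127
merge 6/127 + 7/127 → 13/127
merge 13/127 + 19/127 → 32/127
merge 21/127 + 30/127 → 51/127
merge 32/127 + 44/127 → 76/127
merge 51/127 + 76/127 → 1
L = 7/127 + 13/127 + 32/127 + 51/127 + 76/127 + 1 = 306/127 ≈ 2.409 bits/symbol.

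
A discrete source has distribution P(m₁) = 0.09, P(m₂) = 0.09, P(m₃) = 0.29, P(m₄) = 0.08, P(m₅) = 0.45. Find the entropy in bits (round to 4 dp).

H = −Σ pᵢ log₂ pᵢ.
−0.09·log₂(0.09) = 0.3127
−0.09·log₂(0.09) = 0.3127
−0.29·log₂(0.29) = 0.5179
−0.08·log₂(0.08) = 0.2915
−0.45·log₂(0.45) = 0.5184
Sum ≈ 1.9531 → 1.9531 bits.

1.9531 bits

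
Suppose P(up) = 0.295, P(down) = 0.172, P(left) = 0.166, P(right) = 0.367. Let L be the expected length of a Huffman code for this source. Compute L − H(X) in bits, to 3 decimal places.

0.054 bits

Entropy H = −Σ p log₂ p ≈ 1.9172 bits.
Huffman merges: 83/500+43/250→169/500; 59/200+169/500→633/1000; 367/1000+633/1000→1. L = 1971/1000 ≈ 1.9710.
L − H = 1.9710 − 1.9172 = 0.054 bits.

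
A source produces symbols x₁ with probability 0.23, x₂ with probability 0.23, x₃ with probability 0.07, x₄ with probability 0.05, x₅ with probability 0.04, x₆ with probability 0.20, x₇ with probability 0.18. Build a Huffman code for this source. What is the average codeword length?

Repeatedly combine the two least-probable nodes; the expected code length is the sum of the merged weights.
merge 1/25 + 1/20 → 9/100
merge 7/100 + 9/100 → 4/25
merge 4/25 + 9/50 → 17/50
merge 1/5 + 23/100 → 43/100
merge 23/100 + 17/50 → 57/100
merge 43/100 + 57/100 → 1
L = 9/100 + 4/25 + 17/50 + 43/100 + 57/100 + 1 = 259/100 = 2.59 bits/symbol.

2.59 bits/symbol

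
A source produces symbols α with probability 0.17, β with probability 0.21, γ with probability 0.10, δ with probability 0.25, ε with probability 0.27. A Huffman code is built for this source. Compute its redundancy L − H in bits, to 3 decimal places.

0.020 bits

Entropy H = −Σ p log₂ p ≈ 2.2496 bits.
Huffman merges: 1/10+17/100→27/100; 21/100+1/4→23/50; 27/100+27/100→27/50; 23/50+27/50→1. L = 227/100 ≈ 2.2700.
L − H = 2.2700 − 2.2496 = 0.020 bits.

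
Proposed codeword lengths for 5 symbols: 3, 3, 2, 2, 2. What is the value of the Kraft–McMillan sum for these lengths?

1

With common denominator 2^3 = 8: Σ 2^(−ℓᵢ) = 1/8 + 1/8 + 2/8 + 2/8 + 2/8 = 8/8 = 1.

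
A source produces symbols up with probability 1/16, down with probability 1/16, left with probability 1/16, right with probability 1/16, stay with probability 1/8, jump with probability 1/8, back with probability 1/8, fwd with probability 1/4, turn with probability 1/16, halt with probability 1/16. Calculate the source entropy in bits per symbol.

Each probability is a power of 1/2, so log₂(1/p) is an integer.
H = Σ p·log₂(1/p) = 1/16·4 + 1/16·4 + 1/16·4 + 1/16·4 + 1/8·3 + 1/8·3 + 1/8·3 + 1/4·2 + 1/16·4 + 1/16·4 = 3.125 bits.

3.125 bits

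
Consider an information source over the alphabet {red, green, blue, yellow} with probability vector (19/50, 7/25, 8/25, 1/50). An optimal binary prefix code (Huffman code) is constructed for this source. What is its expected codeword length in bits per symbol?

Repeatedly combine the two least-probable nodes; the expected code length is the sum of the merged weights.
merge 1/50 + 7/25 → 3/10
merge 3/10 + 8/25 → 31/50
merge 19/50 + 31/50 → 1
L = 3/10 + 31/50 + 1 = 48/25 = 1.92 bits/symbol.

1.92 bits/symbol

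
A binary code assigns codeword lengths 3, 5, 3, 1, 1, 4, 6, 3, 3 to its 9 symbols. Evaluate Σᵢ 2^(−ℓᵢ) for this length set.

1.609375

With common denominator 2^6 = 64: Σ 2^(−ℓᵢ) = 8/64 + 2/64 + 8/64 + 32/64 + 32/64 + 4/64 + 1/64 + 8/64 + 8/64 = 103/64 = 1.609375.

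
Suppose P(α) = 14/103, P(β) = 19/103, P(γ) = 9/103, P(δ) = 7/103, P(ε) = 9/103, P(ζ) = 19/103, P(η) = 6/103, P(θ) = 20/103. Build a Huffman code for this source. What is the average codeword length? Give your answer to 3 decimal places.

2.922 bits/symbol

Repeatedly combine the two least-probable nodes; the expected code length is the sum of the merged weights.
merge 6/103 + 7/103 → 13/103
merge 9/103 + 9/103 → 18/103
merge 13/103 + 14/103 → 27/103
merge 18/103 + 19/103 → 37/103
merge 19/103 + 20/103 → 39/103
merge 27/103 + 37/103 → 64/103
merge 39/103 + 64/103 → 1
L = 13/103 + 18/103 + 27/103 + 37/103 + 39/103 + 64/103 + 1 = 301/103 ≈ 2.922 bits/symbol.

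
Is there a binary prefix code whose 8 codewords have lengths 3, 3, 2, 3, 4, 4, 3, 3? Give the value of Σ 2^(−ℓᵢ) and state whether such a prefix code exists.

With common denominator 2^4 = 16: Σ 2^(−ℓᵢ) = 2/16 + 2/16 + 4/16 + 2/16 + 1/16 + 1/16 + 2/16 + 2/16 = 16/16 = 1.
Kraft's inequality requires Σ ≤ 1; here Σ = 1 ≤ 1, so such a prefix code exists.

1; yes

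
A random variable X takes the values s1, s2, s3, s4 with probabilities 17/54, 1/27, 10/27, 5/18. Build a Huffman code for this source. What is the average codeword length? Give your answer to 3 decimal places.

1.944 bits/symbol

Repeatedly combine the two least-probable nodes; the expected code length is the sum of the merged weights.
merge 1/27 + 5/18 → 17/54
merge 17/54 + 17/54 → 17/27
merge 10/27 + 17/27 → 1
L = 17/54 + 17/27 + 1 = 35/18 ≈ 1.944 bits/symbol.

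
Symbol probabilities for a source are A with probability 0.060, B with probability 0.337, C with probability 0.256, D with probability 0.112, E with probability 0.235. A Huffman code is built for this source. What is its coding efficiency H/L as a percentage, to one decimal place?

Entropy H = −Σ p log₂ p ≈ 2.1203 bits.
Huffman merges: 3/50+14/125→43/250; 43/250+47/200→407/1000; 32/125+337/1000→593/1000; 407/1000+593/1000→1. L = 543/250 ≈ 2.1720.
Efficiency = H/L = 2.1203/2.1720 = 97.6%.

97.6%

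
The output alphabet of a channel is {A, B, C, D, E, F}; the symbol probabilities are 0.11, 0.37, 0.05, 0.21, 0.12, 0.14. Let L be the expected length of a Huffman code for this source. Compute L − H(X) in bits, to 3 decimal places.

0.086 bits

Entropy H = −Σ p log₂ p ≈ 2.3341 bits.
Huffman merges: 1/20+11/100→4/25; 3/25+7/50→13/50; 4/25+21/100→37/100; 13/50+37/100→63/100; 37/100+63/100→1. L = 121/50 ≈ 2.4200.
L − H = 2.4200 − 2.3341 = 0.086 bits.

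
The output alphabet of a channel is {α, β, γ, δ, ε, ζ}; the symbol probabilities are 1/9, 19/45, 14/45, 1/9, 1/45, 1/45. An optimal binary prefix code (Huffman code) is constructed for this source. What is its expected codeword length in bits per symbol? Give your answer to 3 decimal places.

Repeatedly combine the two least-probable nodes; the expected code length is the sum of the merged weights.
merge 1/45 + 1/45 → 2/45
merge 2/45 + 1/9 → 7/45
merge 1/9 + 7/45 → 4/15
merge 4/15 + 14/45 → 26/45
merge 19/45 + 26/45 → 1
L = 2/45 + 7/45 + 4/15 + 26/45 + 1 = 92/45 ≈ 2.044 bits/symbol.

2.044 bits/symbol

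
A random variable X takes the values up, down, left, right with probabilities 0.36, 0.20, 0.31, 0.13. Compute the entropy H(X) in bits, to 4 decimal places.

1.9014 bits

H = −Σ pᵢ log₂ pᵢ.
−0.36·log₂(0.36) = 0.5306
−0.20·log₂(0.20) = 0.4644
−0.31·log₂(0.31) = 0.5238
−0.13·log₂(0.13) = 0.3826
Sum ≈ 1.9014 → 1.9014 bits.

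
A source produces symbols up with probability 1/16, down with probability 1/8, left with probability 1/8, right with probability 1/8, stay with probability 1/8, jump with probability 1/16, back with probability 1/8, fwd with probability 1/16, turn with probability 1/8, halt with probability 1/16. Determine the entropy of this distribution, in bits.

3.25 bits

Each probability is a power of 1/2, so log₂(1/p) is an integer.
H = Σ p·log₂(1/p) = 1/16·4 + 1/8·3 + 1/8·3 + 1/8·3 + 1/8·3 + 1/16·4 + 1/8·3 + 1/16·4 + 1/8·3 + 1/16·4 = 3.25 bits.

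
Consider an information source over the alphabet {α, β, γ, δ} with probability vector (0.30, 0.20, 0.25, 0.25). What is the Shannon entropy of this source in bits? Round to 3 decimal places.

1.985 bits

H = −Σ pᵢ log₂ pᵢ.
−0.30·log₂(0.30) = 0.5211
−0.20·log₂(0.20) = 0.4644
−0.25·log₂(0.25) = 0.5000
−0.25·log₂(0.25) = 0.5000
Sum ≈ 1.9855 → 1.985 bits.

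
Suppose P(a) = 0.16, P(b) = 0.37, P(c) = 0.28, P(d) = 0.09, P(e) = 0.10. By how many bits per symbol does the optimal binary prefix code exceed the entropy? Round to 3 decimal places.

0.057 bits

Entropy H = −Σ p log₂ p ≈ 2.1128 bits.
Huffman merges: 9/100+1/10→19/100; 4/25+19/100→7/20; 7/25+7/20→63/100; 37/100+63/100→1. L = 217/100 ≈ 2.1700.
L − H = 2.1700 − 2.1128 = 0.057 bits.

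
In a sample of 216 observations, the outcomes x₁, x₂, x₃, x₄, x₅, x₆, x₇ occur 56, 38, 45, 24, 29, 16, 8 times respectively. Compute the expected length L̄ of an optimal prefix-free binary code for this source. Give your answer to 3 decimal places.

2.644 bits/symbol

Probabilities are the counts divided by 216.
Repeatedly combine the two least-probable nodes; the expected code length is the sum of the merged weights.
merge 1/27 + 2/27 → 1/9
merge 1/9 + 1/9 → 2/9
merge 29/216 + 19/108 → 67/216
merge 5/24 + 2/9 → 31/72
merge 7/27 + 67/216 → 41/72
merge 31/72 + 41/72 → 1
L = 1/9 + 2/9 + 67/216 + 31/72 + 41/72 + 1 = 571/216 ≈ 2.644 bits/symbol.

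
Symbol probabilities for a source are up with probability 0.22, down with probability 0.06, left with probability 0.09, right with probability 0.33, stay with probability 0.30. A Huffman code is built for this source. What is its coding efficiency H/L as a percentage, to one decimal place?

Entropy H = −Σ p log₂ p ≈ 2.0857 bits.
Huffman merges: 3/50+9/100→3/20; 3/20+11/50→37/100; 3/10+33/100→63/100; 37/100+63/100→1. L = 43/20 ≈ 2.1500.
Efficiency = H/L = 2.0857/2.1500 = 97.0%.

97.0%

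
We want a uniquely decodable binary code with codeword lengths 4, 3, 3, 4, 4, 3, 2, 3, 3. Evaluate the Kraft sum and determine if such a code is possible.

With common denominator 2^4 = 16: Σ 2^(−ℓᵢ) = 1/16 + 2/16 + 2/16 + 1/16 + 1/16 + 2/16 + 4/16 + 2/16 + 2/16 = 17/16 = 1.0625.
Kraft's inequality requires Σ ≤ 1; here Σ = 1.0625 > 1, so no such prefix code exists.

1.0625; no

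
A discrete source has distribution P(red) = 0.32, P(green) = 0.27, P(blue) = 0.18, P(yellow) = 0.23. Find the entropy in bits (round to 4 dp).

1.9690 bits

H = −Σ pᵢ log₂ pᵢ.
−0.32·log₂(0.32) = 0.5260
−0.27·log₂(0.27) = 0.5100
−0.18·log₂(0.18) = 0.4453
−0.23·log₂(0.23) = 0.4877
Sum ≈ 1.9690 → 1.9690 bits.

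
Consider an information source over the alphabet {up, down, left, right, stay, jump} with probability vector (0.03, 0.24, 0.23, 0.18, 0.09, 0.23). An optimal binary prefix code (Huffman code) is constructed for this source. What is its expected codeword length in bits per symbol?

2.42 bits/symbol

Repeatedly combine the two least-probable nodes; the expected code length is the sum of the merged weights.
merge 3/100 + 9/100 → 3/25
merge 3/25 + 9/50 → 3/10
merge 23/100 + 23/100 → 23/50
merge 6/25 + 3/10 → 27/50
merge 23/50 + 27/50 → 1
L = 3/25 + 3/10 + 23/50 + 27/50 + 1 = 121/50 = 2.42 bits/symbol.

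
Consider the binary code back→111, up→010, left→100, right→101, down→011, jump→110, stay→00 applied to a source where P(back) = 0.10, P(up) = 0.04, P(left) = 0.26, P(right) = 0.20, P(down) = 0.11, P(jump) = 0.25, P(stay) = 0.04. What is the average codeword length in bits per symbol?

2.96 bits/symbol

L̄ = Σ pᵢ·ℓᵢ = 0.10·3 + 0.04·3 + 0.26·3 + 0.20·3 + 0.11·3 + 0.25·3 + 0.04·2 = 2.96 bits/symbol.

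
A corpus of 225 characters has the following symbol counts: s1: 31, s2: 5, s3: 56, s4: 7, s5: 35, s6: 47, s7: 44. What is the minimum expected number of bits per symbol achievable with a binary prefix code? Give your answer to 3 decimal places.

Probabilities are the counts divided by 225.
Repeatedly combine the two least-probable nodes; the expected code length is the sum of the merged weights.
merge 1/45 + 7/225 → 4/75
merge 4/75 + 31/225 → 43/225
merge 7/45 + 43/225 → 26/75
merge 44/225 + 47/225 → 91/225
merge 56/225 + 26/75 → 134/225
merge 91/225 + 134/225 → 1
L = 4/75 + 43/225 + 26/75 + 91/225 + 134/225 + 1 = 583/225 ≈ 2.591 bits/symbol.

2.591 bits/symbol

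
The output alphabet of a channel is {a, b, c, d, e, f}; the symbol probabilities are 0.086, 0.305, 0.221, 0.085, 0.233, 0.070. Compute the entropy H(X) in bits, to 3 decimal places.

H = −Σ pᵢ log₂ pᵢ.
−0.086·log₂(0.086) = 0.3044
−0.305·log₂(0.305) = 0.5225
−0.221·log₂(0.221) = 0.4813
−0.085·log₂(0.085) = 0.3023
−0.233·log₂(0.233) = 0.4897
−0.070·log₂(0.070) = 0.2686
Sum ≈ 2.3687 → 2.369 bits.

2.369 bits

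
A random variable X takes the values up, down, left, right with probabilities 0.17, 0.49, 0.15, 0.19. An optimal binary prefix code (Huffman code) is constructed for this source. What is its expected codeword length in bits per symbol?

Repeatedly combine the two least-probable nodes; the expected code length is the sum of the merged weights.
merge 3/20 + 17/100 → 8/25
merge 19/100 + 8/25 → 51/100
merge 49/100 + 51/100 → 1
L = 8/25 + 51/100 + 1 = 183/100 = 1.83 bits/symbol.

1.83 bits/symbol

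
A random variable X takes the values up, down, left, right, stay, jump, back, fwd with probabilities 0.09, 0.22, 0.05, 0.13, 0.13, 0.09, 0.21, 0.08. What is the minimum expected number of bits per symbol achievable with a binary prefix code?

2.88 bits/symbol

Repeatedly combine the two least-probable nodes; the expected code length is the sum of the merged weights.
merge 1/20 + 2/25 → 13/100
merge 9/100 + 9/100 → 9/50
merge 13/100 + 13/100 → 13/50
merge 13/100 + 9/50 → 31/100
merge 21/100 + 11/50 → 43/100
merge 13/50 + 31/100 → 57/100
merge 43/100 + 57/100 → 1
L = 13/100 + 9/50 + 13/50 + 31/100 + 43/100 + 57/100 + 1 = 72/25 = 2.88 bits/symbol.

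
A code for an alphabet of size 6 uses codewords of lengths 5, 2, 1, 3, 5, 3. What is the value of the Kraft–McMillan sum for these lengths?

1.0625

With common denominator 2^5 = 32: Σ 2^(−ℓᵢ) = 1/32 + 8/32 + 16/32 + 4/32 + 1/32 + 4/32 = 34/32 = 1.0625.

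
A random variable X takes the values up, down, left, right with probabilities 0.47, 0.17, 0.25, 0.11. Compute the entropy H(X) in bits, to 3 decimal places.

H = −Σ pᵢ log₂ pᵢ.
−0.47·log₂(0.47) = 0.5120
−0.17·log₂(0.17) = 0.4346
−0.25·log₂(0.25) = 0.5000
−0.11·log₂(0.11) = 0.3503
Sum ≈ 1.7968 → 1.797 bits.

1.797 bits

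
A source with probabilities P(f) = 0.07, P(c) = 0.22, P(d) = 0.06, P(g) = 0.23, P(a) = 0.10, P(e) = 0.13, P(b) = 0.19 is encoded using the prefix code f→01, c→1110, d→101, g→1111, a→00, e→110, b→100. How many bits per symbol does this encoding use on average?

3.28 bits/symbol

L̄ = Σ pᵢ·ℓᵢ = 0.07·2 + 0.22·4 + 0.06·3 + 0.23·4 + 0.10·2 + 0.13·3 + 0.19·3 = 3.28 bits/symbol.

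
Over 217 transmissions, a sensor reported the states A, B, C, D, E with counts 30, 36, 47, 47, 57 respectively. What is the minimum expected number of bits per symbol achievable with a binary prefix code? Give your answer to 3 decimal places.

2.304 bits/symbol

Probabilities are the counts divided by 217.
Repeatedly combine the two least-probable nodes; the expected code length is the sum of the merged weights.
merge 30/217 + 36/217 → 66/217
merge 47/217 + 47/217 → 94/217
merge 57/217 + 66/217 → 123/217
merge 94/217 + 123/217 → 1
L = 66/217 + 94/217 + 123/217 + 1 = 500/217 ≈ 2.304 bits/symbol.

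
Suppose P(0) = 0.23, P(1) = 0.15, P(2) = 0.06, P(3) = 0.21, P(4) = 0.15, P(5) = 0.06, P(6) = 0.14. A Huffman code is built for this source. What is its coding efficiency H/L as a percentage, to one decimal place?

99.5%

Entropy H = −Σ p log₂ p ≈ 2.6658 bits.
Huffman merges: 3/50+3/50→3/25; 3/25+7/50→13/50; 3/20+3/20→3/10; 21/100+23/100→11/25; 13/50+3/10→14/25; 11/25+14/25→1. L = 67/25 ≈ 2.6800.
Efficiency = H/L = 2.6658/2.6800 = 99.5%.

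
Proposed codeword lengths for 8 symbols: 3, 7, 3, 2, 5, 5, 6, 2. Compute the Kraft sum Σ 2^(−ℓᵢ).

0.8359375

With common denominator 2^7 = 128: Σ 2^(−ℓᵢ) = 16/128 + 1/128 + 16/128 + 32/128 + 4/128 + 4/128 + 2/128 + 32/128 = 107/128 = 0.8359375.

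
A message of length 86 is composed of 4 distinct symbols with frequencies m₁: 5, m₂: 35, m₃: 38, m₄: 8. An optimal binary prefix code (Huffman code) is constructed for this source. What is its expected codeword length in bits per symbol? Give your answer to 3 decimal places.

Probabilities are the counts divided by 86.
Repeatedly combine the two least-probable nodes; the expected code length is the sum of the merged weights.
merge 5/86 + 4/43 → 13/86
merge 13/86 + 35/86 → 24/43
merge 19/43 + 24/43 → 1
L = 13/86 + 24/43 + 1 = 147/86 ≈ 1.709 bits/symbol.

1.709 bits/symbol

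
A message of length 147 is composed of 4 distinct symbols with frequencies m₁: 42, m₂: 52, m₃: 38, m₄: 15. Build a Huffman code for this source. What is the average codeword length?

2 bits/symbol

Probabilities are the counts divided by 147.
Repeatedly combine the two least-probable nodes; the expected code length is the sum of the merged weights.
merge 5/49 + 38/147 → 53/147
merge 2/7 + 52/147 → 94/147
merge 53/147 + 94/147 → 1
L = 53/147 + 94/147 + 1 = 2 bits/symbol.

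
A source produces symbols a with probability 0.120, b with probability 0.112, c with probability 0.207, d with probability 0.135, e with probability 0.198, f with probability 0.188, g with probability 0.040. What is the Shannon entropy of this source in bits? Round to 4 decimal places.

2.6829 bits

H = −Σ pᵢ log₂ pᵢ.
−0.120·log₂(0.120) = 0.3671
−0.112·log₂(0.112) = 0.3537
−0.207·log₂(0.207) = 0.4704
−0.135·log₂(0.135) = 0.3900
−0.198·log₂(0.198) = 0.4626
−0.188·log₂(0.188) = 0.4533
−0.040·log₂(0.040) = 0.1858
Sum ≈ 2.6829 → 2.6829 bits.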